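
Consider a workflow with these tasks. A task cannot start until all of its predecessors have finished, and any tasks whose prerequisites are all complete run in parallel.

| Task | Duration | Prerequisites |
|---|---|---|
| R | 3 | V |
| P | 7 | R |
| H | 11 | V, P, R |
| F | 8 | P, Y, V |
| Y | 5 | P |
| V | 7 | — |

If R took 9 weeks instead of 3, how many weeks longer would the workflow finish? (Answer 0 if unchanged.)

Actual critical path: V→R→P→Y→F = 7+3+7+5+8 = 30 ⇒ 30 weeks.
Since R is critical, the +6 change carries straight to that chain (now 36 weeks).
The critical path is still V→R→P→Y→F; finish is now 36 weeks.
Change in finish: 36 − 30 = +6 weeks.

6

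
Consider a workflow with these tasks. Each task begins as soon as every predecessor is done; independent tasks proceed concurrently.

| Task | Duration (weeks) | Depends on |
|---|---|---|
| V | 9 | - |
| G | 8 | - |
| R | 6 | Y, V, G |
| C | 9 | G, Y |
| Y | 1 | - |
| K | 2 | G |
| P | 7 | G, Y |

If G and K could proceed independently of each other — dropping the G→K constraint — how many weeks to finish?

17

Original critical path: G→C = 8+9 = 17 ⇒ 17 weeks.
Without G→K, K's earliest start moves from 8 to 0.
The longest chain is now G→C = 8+9 = 17, so the plan takes 17 weeks.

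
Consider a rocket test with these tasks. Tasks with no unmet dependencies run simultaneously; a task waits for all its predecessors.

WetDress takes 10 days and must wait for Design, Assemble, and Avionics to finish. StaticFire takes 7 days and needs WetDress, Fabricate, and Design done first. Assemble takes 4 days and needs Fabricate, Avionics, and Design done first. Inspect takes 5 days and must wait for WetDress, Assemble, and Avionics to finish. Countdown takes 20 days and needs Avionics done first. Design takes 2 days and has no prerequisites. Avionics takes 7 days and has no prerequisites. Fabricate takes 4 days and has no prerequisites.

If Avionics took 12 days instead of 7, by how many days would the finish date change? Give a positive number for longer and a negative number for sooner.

5

The binding path is Avionics→Assemble→WetDress→StaticFire = 7+4+10+7 = 28; finish at 28 days.
Avionics is on the critical path; changing it to 12 makes that path 33 days.
The critical path is still Avionics→Assemble→WetDress→StaticFire; finish is now 33 days.
Change in finish: 33 − 28 = +5 days.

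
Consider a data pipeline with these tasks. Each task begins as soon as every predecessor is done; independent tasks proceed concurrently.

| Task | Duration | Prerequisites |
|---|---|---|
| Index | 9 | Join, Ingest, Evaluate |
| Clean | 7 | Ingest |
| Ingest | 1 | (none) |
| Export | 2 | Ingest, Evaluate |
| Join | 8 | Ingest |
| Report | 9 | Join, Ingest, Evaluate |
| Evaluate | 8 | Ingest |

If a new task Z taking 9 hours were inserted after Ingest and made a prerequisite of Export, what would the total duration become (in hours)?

18

Originally the plan takes 18 hours.
With Z inserted, Export now waits for max(Ingest, Evaluate, Z).
New critical path: Ingest→Join→Index = 1+8+9 = 18 ⇒ 18 hours.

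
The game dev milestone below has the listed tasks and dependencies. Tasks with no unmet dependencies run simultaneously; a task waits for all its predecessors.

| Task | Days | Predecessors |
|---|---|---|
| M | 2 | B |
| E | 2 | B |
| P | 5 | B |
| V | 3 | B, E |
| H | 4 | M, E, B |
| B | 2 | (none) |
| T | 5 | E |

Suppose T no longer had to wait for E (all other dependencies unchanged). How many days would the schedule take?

Before: longest chain B→E→T = 2+2+5 = 9, finish 9.
Without E→T, T's earliest start moves from 4 to 0.
New critical path: B→M→H = 2+2+4 = 8 ⇒ 8 days.

8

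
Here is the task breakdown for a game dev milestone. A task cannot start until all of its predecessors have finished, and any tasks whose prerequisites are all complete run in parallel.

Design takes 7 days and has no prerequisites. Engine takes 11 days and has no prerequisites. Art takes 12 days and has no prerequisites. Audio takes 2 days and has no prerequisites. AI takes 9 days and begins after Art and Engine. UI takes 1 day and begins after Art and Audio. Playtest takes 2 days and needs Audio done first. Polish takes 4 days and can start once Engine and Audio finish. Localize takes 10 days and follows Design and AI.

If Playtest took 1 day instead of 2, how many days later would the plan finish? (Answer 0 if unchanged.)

Actual critical path: Art→AI→Localize = 12+9+10 = 31 ⇒ 31 days.
Playtest is off the critical path — its longest chain is 4 days, giving 27 of slack.
No other chain overtakes it, so the finish is 31 days.
Change in finish: 31 − 31 = +0 days.

0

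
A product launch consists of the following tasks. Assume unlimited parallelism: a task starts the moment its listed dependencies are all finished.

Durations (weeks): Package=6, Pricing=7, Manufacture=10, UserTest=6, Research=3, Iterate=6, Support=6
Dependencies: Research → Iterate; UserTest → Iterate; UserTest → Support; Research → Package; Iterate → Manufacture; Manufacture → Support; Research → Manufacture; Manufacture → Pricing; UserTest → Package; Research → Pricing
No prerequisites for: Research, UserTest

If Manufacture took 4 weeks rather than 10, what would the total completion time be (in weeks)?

23

As given, the longest chain is UserTest→Iterate→Manufacture→Pricing = 6+6+10+7 = 29, so the finish is 29 weeks.
Manufacture is on the critical path; changing it to 4 makes that path 23 weeks.
That remains the longest chain; total 23 weeks.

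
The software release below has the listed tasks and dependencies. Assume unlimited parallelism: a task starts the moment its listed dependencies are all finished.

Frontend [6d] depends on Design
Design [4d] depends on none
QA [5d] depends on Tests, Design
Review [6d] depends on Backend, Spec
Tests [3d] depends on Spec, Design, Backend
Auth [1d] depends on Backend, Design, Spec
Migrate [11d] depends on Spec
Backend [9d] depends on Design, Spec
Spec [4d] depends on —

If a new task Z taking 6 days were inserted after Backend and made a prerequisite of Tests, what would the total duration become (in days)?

Originally the plan takes 21 days.
With Z inserted, Tests now waits for max(Spec, Design, Backend, Z).
New critical path: Spec→Backend→Z→Tests→QA = 4+9+6+3+5 = 27 ⇒ 27 days.

27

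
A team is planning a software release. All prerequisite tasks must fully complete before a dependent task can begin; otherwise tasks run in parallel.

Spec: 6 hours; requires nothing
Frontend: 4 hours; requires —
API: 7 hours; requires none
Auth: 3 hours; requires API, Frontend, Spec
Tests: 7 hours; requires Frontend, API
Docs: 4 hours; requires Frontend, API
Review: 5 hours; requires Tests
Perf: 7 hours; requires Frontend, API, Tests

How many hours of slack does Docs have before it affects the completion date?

Critical path: API→Tests→Perf = 7+7+7 = 21, so the finish is 21 hours.
Docs finishes as early as 11 and must finish by 21.
Float = 21 − 11 = 10.

10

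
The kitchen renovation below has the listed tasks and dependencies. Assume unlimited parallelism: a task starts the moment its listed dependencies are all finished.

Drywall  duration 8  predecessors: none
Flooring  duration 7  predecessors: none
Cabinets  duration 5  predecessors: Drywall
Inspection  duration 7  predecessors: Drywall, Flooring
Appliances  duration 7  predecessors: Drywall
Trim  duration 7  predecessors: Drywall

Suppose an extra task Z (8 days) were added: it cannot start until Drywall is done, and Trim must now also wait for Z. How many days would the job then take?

23

Originally the job takes 15 days.
With Z inserted, Trim now waits for max(Drywall, Z).
New critical path: Drywall→Z→Trim = 8+8+7 = 23 ⇒ 23 days.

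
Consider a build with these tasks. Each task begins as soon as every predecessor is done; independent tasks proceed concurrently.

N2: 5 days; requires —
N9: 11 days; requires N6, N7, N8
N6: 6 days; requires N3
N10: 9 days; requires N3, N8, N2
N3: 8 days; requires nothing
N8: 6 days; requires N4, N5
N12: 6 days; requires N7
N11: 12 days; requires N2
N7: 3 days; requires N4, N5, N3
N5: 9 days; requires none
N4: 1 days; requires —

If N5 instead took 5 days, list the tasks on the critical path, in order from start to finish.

N3, N6, N9

Actual critical path: N5→N8→N9 = 9+6+11 = 26 ⇒ 26 days.
N5 lies on that path, so at 5 days the path becomes 22 days.
Now N3→N6→N9 = 8+6+11 = 25 is longest, so the finish becomes 25 days.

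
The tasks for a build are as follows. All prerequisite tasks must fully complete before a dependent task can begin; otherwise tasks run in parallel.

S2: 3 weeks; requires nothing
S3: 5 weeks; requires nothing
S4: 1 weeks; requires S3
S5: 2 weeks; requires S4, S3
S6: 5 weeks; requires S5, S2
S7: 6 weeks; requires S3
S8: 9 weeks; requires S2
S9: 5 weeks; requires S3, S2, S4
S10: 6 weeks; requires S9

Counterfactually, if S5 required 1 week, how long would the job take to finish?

17

Baseline: S3→S4→S9→S10 = 5+1+5+6 = 17 → 17 weeks.
S5 has 4 weeks of float (longest path through it is 13).
No other chain overtakes it, so the finish is 17 weeks.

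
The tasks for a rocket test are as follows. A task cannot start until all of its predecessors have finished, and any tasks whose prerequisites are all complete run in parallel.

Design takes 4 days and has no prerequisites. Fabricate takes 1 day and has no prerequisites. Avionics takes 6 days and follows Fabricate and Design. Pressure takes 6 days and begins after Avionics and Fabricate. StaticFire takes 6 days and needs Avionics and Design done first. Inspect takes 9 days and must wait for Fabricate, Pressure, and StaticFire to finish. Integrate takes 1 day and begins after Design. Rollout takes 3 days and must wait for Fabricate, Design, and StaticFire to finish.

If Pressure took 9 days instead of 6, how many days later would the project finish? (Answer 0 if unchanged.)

3

The binding path is Design→Avionics→Pressure→Inspect = 4+6+6+9 = 25; finish at 25 days.
Pressure is on the critical path; changing it to 9 makes that path 28 days.
No other chain overtakes it, so the finish is 28 days.
Change in finish: 28 − 25 = +3 days.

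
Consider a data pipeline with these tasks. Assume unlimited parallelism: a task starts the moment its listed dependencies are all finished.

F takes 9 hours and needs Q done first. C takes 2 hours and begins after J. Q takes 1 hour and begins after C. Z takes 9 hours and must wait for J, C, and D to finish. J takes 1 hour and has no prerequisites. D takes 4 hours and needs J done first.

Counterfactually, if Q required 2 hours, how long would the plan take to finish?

As given, the longest chain is J→D→Z = 1+4+9 = 14, so the finish is 14 hours.
The longest path through Q is only 13 hours, so Q has float 1.
No other chain overtakes it, so the finish is 14 hours.

14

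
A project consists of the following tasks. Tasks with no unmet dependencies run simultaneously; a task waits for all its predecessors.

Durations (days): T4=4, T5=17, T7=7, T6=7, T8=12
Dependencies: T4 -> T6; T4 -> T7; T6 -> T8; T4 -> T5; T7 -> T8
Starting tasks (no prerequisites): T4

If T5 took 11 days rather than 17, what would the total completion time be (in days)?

Baseline: T4→T6→T8 = 4+7+12 = 23 → 23 days.
T5 has 2 days of float (longest path through it is 21).
That remains the longest chain; total 23 days.

23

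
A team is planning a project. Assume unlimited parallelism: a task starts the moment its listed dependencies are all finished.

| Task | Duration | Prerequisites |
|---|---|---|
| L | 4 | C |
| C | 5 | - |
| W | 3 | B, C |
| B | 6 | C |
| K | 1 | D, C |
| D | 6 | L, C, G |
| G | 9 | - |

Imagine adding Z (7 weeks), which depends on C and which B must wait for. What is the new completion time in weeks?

Originally the project takes 16 weeks.
With Z inserted, B now waits for max(C, Z).
New critical path: C→Z→B→W = 5+7+6+3 = 21 ⇒ 21 weeks.

21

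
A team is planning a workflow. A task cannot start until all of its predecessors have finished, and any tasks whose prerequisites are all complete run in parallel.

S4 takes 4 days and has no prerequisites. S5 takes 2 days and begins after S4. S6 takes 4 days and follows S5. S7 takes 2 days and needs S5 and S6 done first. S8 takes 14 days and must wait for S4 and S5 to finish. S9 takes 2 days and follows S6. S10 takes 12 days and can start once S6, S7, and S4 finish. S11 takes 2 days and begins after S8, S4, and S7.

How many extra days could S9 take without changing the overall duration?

Critical path: S4→S5→S6→S7→S10 = 4+2+4+2+12 = 24, so the finish is 24 days.
The longest chain containing S9 totals 12 days.
Slack of S9 = 22 − 10 = 12 days.

12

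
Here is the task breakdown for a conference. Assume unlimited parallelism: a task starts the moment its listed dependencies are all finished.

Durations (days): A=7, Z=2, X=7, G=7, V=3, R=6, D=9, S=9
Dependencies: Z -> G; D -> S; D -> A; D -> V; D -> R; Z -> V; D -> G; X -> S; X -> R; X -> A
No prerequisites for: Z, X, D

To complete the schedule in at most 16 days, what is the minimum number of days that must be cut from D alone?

2

Current finish: 18 days; target: 16.
D is on every critical path, so each day cut from D cuts the finish by one (this holds down to a finish of 16).
Need 18 − 16 = 2 days off D → D becomes 7 days, finish becomes 16.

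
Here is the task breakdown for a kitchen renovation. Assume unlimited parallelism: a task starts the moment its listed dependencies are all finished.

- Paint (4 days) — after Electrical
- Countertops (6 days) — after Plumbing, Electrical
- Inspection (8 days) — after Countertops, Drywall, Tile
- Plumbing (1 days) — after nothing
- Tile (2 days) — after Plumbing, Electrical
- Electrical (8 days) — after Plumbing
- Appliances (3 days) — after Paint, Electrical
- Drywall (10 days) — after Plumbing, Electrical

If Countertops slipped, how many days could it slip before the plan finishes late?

4

Critical path: Plumbing→Electrical→Drywall→Inspection = 1+8+10+8 = 27, so the finish is 27 days.
The longest chain containing Countertops totals 23 days.
Slack of Countertops = 13 − 9 = 4 days.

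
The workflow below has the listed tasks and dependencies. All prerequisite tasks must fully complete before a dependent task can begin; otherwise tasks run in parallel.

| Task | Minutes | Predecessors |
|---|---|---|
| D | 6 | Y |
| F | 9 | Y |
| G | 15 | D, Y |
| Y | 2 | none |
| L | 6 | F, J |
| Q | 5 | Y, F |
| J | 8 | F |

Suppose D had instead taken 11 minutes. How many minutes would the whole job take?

28

Critical path before the change: Y→F→J→L = 2+9+8+6 = 25 giving 25 minutes.
D has 2 minutes of float (longest path through it is 23).
New critical path: Y→D→G = 2+11+15 = 28 ⇒ 28 minutes.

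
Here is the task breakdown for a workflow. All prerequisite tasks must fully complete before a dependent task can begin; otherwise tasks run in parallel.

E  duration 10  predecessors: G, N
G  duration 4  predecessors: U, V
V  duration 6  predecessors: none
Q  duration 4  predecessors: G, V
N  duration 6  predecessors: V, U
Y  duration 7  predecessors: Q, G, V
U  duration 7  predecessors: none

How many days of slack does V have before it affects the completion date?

1

Critical path: U→N→E = 7+6+10 = 23, so the finish is 23 days.
The longest chain containing V totals 22 days.
Slack of V = 1 − 0 = 1 day.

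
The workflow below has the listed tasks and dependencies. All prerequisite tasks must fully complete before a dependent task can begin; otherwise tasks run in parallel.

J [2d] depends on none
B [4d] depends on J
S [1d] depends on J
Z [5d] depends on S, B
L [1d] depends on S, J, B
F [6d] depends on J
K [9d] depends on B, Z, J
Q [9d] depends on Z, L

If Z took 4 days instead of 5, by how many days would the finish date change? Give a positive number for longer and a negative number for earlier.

Baseline: J→B→Z→K = 2+4+5+9 = 20 → 20 days.
Z lies on that path, so at 4 days the path becomes 19 days.
No other chain overtakes it, so the finish is 19 days.
Change in finish: 19 − 20 = -1 days.

-1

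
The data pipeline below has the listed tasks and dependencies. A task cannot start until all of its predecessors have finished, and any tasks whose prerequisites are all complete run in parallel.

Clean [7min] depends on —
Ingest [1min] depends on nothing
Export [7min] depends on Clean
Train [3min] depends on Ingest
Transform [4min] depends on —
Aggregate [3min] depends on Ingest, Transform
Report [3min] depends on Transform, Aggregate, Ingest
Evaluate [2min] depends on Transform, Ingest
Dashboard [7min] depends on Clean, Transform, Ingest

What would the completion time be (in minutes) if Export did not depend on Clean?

14

Original critical path: Clean→Export = 7+7 = 14 ⇒ 14 minutes.
Without Clean→Export, Export's earliest start moves from 7 to 0.
After: Clean→Dashboard = 7+7 = 14 → 14 minutes.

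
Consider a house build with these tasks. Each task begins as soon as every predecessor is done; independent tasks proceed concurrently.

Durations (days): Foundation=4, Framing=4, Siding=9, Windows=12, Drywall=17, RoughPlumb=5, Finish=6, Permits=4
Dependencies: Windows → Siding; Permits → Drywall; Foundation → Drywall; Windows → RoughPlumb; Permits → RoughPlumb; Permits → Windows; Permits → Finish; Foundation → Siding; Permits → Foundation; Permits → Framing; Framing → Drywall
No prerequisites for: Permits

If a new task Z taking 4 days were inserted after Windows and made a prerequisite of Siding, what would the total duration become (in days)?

Originally the schedule takes 25 days.
With Z inserted, Siding now waits for max(Windows, Foundation, Z).
New critical path: Permits→Windows→Z→Siding = 4+12+4+9 = 29 ⇒ 29 days.

29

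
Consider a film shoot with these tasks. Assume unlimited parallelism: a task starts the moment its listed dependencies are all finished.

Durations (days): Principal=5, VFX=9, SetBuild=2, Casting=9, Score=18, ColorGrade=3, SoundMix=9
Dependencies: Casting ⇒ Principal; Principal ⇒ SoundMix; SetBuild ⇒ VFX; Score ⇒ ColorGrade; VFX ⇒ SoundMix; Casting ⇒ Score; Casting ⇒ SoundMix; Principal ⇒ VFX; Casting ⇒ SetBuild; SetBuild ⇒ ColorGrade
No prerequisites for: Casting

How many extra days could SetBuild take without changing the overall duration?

Casting→Principal→VFX→SoundMix = 9+5+9+9 = 32 sets the makespan at 32 days.
The longest chain containing SetBuild totals 29 days.
Float = 32 − 29 = 3.

3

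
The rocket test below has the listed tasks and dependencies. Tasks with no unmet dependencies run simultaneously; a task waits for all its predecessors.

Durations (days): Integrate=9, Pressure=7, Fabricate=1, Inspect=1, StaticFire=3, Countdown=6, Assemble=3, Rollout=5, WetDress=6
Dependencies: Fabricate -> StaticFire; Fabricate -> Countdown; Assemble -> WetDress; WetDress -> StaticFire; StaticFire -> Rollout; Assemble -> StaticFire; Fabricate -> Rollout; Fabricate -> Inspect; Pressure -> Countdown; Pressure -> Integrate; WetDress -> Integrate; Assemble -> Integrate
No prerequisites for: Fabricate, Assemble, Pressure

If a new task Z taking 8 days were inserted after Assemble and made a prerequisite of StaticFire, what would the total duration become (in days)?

19

Originally the plan takes 18 days.
With Z inserted, StaticFire now waits for max(Fabricate, WetDress, Assemble, Z).
New critical path: Assemble→Z→StaticFire→Rollout = 3+8+3+5 = 19 ⇒ 19 days.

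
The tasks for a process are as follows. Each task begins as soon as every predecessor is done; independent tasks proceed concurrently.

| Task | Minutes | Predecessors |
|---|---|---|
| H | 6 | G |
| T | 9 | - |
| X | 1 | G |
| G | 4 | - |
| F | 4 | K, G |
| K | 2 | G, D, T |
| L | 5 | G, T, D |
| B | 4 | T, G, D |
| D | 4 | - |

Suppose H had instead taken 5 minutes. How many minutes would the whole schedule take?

15

Critical path before the change: T→K→F = 9+2+4 = 15 giving 15 minutes.
The longest path through H is only 10 minutes, so H has float 5.
That remains the longest chain; total 15 minutes.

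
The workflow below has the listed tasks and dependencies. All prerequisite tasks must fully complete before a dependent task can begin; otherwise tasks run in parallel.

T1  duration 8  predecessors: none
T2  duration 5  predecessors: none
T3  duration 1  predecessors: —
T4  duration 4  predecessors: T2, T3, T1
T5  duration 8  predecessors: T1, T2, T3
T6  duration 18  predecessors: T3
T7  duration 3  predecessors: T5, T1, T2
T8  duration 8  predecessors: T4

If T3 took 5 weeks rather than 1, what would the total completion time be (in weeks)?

As given, the longest chain is T1→T4→T8 = 8+4+8 = 20, so the finish is 20 weeks.
The longest path through T3 is only 19 weeks, so T3 has float 1.
New critical path: T3→T6 = 5+18 = 23 ⇒ 23 weeks.

23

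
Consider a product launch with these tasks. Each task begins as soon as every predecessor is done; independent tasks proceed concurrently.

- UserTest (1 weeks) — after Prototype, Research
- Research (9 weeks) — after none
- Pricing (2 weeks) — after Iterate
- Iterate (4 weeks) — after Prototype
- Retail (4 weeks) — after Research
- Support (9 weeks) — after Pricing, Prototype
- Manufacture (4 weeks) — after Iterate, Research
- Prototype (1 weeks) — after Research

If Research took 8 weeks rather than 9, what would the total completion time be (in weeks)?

24

Critical path before the change: Research→Prototype→Iterate→Pricing→Support = 9+1+4+2+9 = 25 giving 25 weeks.
Research lies on that path, so at 8 weeks the path becomes 24 weeks.
The critical path is still Research→Prototype→Iterate→Pricing→Support; finish is now 24 weeks.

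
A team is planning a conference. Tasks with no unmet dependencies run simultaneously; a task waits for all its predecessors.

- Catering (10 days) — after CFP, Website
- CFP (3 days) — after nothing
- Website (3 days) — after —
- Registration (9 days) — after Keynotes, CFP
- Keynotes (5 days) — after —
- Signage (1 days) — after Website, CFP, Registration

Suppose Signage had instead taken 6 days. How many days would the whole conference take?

The binding path is Keynotes→Registration→Signage = 5+9+1 = 15; finish at 15 days.
Since Signage is critical, the +5 change carries straight to that chain (now 20 days).
No other chain overtakes it, so the finish is 20 days.

20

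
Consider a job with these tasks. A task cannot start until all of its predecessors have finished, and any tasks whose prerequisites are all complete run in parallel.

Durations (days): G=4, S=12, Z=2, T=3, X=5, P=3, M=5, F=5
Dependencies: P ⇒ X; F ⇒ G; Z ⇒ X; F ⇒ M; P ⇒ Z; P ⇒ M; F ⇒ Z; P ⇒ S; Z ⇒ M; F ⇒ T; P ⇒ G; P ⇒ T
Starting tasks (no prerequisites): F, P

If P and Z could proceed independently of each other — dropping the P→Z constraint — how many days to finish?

15

Original critical path: P→S = 3+12 = 15 ⇒ 15 days.
Dropping P→Z doesn't change Z's earliest start (5); another predecessor still binds.
The longest chain is now P→S = 3+12 = 15, so the plan takes 15 days.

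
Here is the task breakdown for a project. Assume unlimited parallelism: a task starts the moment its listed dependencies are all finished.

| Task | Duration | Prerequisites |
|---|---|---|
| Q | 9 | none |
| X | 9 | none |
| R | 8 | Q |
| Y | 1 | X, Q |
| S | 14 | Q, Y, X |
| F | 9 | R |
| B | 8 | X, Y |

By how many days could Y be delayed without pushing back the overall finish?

2

Q→R→F = 9+8+9 = 26 sets the makespan at 26 days.
The longest chain containing Y totals 24 days.
Float = 26 − 24 = 2.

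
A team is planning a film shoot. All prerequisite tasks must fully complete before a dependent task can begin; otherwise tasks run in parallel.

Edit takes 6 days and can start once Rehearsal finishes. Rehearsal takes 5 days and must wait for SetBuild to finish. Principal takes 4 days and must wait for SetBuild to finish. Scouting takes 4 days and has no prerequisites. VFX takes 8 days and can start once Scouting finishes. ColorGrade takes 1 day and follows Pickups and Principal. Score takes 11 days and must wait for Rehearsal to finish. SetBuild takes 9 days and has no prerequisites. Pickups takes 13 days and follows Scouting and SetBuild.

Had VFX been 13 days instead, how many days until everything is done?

25

Baseline: SetBuild→Rehearsal→Score = 9+5+11 = 25 → 25 days.
The longest path through VFX is only 12 days, so VFX has float 13.
That remains the longest chain; total 25 days.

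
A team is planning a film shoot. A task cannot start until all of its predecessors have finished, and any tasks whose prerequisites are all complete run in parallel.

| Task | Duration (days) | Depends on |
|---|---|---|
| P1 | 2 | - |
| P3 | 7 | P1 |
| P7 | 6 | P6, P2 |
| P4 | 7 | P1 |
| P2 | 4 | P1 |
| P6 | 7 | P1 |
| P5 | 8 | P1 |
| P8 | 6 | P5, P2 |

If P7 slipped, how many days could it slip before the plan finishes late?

Critical path: P1→P5→P8 = 2+8+6 = 16, so the finish is 16 days.
The longest chain containing P7 totals 15 days.
So P7 can slip 16 − 15 = 1 day.

1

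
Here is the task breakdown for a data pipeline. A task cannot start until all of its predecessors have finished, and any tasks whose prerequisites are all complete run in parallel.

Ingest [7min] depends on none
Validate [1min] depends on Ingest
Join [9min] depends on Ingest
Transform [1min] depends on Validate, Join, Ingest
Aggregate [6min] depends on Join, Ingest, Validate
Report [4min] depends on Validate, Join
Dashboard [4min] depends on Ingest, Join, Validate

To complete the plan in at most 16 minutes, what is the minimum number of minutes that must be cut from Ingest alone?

6

Current finish: 22 minutes; target: 16.
Ingest is on every critical path, so each minute cut from Ingest cuts the finish by one (this holds down to a finish of 16).
Need 22 − 16 = 6 minutes off Ingest → Ingest becomes 1 minute, finish becomes 16.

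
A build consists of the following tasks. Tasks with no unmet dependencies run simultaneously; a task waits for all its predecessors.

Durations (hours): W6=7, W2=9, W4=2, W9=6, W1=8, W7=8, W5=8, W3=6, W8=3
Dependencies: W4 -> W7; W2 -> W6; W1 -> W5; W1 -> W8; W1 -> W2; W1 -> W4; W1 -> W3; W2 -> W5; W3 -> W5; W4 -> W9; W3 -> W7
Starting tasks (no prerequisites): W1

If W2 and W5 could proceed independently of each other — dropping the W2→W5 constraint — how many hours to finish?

24

Before: longest chain W1→W2→W5 = 8+9+8 = 25, finish 25.
Without W2→W5, W5's earliest start moves from 17 to 14.
The longest chain is now W1→W2→W6 = 8+9+7 = 24, so the project takes 24 hours.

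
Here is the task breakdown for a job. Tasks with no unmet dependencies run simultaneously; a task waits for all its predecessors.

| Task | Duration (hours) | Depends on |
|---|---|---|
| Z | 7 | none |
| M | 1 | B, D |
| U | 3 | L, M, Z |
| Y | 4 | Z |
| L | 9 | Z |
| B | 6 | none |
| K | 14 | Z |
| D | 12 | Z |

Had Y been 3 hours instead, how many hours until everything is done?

23

Critical path before the change: Z→D→M→U = 7+12+1+3 = 23 giving 23 hours.
Y is off the critical path — its longest chain is 11 hours, giving 12 of slack.
No other chain overtakes it, so the finish is 23 hours.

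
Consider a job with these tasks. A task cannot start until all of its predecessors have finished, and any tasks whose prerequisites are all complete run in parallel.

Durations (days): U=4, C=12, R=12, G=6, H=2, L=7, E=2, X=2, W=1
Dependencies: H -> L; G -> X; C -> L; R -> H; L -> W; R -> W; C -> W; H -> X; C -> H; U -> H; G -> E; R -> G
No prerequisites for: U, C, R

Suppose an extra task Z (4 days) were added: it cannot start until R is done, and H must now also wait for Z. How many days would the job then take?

Originally the job takes 22 days.
With Z inserted, H now waits for max(C, U, R, Z).
New critical path: R→Z→H→L→W = 12+4+2+7+1 = 26 ⇒ 26 days.

26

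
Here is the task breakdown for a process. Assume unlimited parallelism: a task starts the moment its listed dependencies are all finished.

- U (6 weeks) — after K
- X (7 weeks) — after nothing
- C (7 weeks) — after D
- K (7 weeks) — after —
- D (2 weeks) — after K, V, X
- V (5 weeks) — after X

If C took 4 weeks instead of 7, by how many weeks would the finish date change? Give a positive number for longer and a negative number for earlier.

As given, the longest chain is X→V→D→C = 7+5+2+7 = 21, so the finish is 21 weeks.
Since C is critical, the -3 change carries straight to that chain (now 18 weeks).
That remains the longest chain; total 18 weeks.
Change in finish: 18 − 21 = -3 weeks.

-3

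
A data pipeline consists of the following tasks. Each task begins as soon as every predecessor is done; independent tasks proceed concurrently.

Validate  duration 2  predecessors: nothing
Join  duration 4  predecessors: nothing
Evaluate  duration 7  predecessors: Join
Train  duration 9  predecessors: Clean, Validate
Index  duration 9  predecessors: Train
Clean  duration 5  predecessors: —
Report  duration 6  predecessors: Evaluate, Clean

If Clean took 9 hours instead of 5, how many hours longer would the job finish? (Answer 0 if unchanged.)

4

Baseline: Clean→Train→Index = 5+9+9 = 23 → 23 hours.
Since Clean is critical, the +4 change carries straight to that chain (now 27 hours).
No other chain overtakes it, so the finish is 27 hours.
Change in finish: 27 − 23 = +4 hours.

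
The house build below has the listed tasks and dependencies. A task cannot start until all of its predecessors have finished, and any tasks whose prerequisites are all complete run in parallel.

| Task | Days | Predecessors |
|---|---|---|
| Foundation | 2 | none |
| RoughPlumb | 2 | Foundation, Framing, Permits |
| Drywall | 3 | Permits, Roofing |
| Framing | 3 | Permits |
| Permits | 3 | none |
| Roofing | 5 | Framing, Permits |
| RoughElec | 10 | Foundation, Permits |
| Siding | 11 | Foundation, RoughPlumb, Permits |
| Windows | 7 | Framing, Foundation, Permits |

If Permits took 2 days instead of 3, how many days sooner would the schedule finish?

1

The binding path is Permits→Framing→RoughPlumb→Siding = 3+3+2+11 = 19; finish at 19 days.
Since Permits is critical, the -1 change carries straight to that chain (now 18 days).
No other chain overtakes it, so the finish is 18 days.
Change in finish: 18 − 19 = -1 days.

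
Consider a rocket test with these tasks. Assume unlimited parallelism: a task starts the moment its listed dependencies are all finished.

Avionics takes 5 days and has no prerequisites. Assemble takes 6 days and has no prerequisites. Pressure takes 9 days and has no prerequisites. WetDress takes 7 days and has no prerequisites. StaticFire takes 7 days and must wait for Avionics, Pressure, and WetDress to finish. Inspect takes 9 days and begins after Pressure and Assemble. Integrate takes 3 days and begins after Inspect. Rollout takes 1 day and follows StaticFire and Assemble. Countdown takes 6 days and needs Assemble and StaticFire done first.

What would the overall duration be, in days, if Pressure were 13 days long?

Critical path before the change: Pressure→StaticFire→Countdown = 9+7+6 = 22 giving 22 days.
Since Pressure is critical, the +4 change carries straight to that chain (now 26 days).
That remains the longest chain; total 26 days.

26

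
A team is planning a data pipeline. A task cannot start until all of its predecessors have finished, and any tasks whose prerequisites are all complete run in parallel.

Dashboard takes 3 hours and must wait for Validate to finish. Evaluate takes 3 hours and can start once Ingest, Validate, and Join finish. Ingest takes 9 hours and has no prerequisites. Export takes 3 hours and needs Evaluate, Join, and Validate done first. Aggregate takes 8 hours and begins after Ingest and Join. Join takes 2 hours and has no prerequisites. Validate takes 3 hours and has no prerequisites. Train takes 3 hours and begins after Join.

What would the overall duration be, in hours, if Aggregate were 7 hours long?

16

As given, the longest chain is Ingest→Aggregate = 9+8 = 17, so the finish is 17 hours.
Aggregate is on the critical path; changing it to 7 makes that path 16 hours.
No other chain overtakes it, so the finish is 16 hours.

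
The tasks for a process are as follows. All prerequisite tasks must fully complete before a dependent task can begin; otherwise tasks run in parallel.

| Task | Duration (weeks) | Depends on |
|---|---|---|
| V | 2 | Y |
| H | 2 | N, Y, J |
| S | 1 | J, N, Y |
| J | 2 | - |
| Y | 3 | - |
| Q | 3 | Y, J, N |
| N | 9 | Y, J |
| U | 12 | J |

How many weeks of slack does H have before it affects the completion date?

Critical path: Y→N→Q = 3+9+3 = 15, so the finish is 15 weeks.
Longest path through H: 14 weeks (earliest finish 14, latest finish 15).
Float = 15 − 14 = 1.

1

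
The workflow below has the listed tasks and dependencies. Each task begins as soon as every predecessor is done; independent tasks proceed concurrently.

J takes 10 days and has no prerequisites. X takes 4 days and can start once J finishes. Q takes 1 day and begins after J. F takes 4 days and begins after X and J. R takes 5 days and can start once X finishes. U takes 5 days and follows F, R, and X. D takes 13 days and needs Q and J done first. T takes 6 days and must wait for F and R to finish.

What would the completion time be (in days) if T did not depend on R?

With the dependency in place, J→X→R→T = 10+4+5+6 = 25 sets the finish at 25 days.
Without R→T, T's earliest start moves from 19 to 18.
New critical path: J→X→F→T = 10+4+4+6 = 24 ⇒ 24 days.

24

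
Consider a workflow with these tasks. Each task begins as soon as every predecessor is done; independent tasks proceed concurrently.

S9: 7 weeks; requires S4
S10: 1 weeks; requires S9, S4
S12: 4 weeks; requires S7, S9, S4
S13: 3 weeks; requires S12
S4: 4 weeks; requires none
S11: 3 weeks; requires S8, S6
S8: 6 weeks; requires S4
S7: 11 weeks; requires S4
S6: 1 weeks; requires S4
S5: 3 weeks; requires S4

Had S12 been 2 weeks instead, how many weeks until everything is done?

20

The binding path is S4→S7→S12→S13 = 4+11+4+3 = 22; finish at 22 weeks.
S12 lies on that path, so at 2 weeks the path becomes 20 weeks.
The critical path is still S4→S7→S12→S13; finish is now 20 weeks.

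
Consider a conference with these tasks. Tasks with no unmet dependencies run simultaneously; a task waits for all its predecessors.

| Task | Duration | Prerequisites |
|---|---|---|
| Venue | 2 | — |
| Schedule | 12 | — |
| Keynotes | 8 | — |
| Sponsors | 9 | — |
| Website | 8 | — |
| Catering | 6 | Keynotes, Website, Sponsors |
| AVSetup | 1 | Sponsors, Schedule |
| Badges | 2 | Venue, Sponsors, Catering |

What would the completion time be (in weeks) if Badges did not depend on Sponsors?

17

Before: longest chain Sponsors→Catering→Badges = 9+6+2 = 17, finish 17.
Dropping Sponsors→Badges doesn't change Badges's earliest start (15); another predecessor still binds.
The longest chain is now Sponsors→Catering→Badges = 9+6+2 = 17, so the plan takes 17 weeks.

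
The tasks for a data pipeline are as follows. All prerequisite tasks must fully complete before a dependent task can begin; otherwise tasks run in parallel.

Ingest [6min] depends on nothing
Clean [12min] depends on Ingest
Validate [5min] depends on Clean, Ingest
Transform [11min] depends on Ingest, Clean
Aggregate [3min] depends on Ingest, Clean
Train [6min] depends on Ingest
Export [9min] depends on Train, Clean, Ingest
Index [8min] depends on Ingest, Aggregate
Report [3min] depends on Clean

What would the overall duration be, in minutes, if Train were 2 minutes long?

Baseline: Ingest→Clean→Transform = 6+12+11 = 29 → 29 minutes.
The longest path through Train is only 21 minutes, so Train has float 8.
The critical path is still Ingest→Clean→Transform; finish is now 29 minutes.

29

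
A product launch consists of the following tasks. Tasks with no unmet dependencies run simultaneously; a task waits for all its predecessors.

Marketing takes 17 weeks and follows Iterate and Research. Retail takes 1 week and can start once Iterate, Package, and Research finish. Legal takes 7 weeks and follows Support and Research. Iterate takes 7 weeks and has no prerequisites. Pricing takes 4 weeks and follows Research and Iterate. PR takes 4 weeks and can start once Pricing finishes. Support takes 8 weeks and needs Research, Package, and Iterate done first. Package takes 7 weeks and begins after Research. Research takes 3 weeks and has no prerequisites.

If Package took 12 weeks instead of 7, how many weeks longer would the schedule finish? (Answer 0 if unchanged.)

The binding path is Research→Package→Support→Legal = 3+7+8+7 = 25; finish at 25 weeks.
Since Package is critical, the +5 change carries straight to that chain (now 30 weeks).
That remains the longest chain; total 30 weeks.
Change in finish: 30 − 25 = +5 weeks.

5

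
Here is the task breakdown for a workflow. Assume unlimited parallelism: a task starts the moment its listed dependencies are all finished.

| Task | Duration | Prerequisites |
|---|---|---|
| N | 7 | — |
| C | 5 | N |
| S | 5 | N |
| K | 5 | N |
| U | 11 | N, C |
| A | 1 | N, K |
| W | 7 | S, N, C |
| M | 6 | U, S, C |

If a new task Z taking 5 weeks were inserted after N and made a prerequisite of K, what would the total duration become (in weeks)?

Originally the schedule takes 29 weeks.
With Z inserted, K now waits for max(N, Z).
New critical path: N→C→U→M = 7+5+11+6 = 29 ⇒ 29 weeks.

29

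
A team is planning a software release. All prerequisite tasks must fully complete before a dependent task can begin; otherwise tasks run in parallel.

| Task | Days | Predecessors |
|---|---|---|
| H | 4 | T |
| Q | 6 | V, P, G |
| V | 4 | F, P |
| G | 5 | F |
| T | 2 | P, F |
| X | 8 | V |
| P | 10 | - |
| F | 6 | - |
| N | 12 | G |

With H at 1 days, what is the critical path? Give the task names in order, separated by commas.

F, G, N

As given, the longest chain is F→G→N = 6+5+12 = 23, so the finish is 23 days.
H is off the critical path — its longest chain is 16 days, giving 7 of slack.
No other chain overtakes it, so the finish is 23 days.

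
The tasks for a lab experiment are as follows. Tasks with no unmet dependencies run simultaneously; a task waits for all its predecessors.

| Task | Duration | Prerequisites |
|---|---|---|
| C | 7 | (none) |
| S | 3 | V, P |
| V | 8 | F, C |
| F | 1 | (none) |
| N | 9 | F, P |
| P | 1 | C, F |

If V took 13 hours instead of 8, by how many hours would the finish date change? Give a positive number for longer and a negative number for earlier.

The binding path is C→V→S = 7+8+3 = 18; finish at 18 hours.
Since V is critical, the +5 change carries straight to that chain (now 23 hours).
No other chain overtakes it, so the finish is 23 hours.
Change in finish: 23 − 18 = +5 hours.

5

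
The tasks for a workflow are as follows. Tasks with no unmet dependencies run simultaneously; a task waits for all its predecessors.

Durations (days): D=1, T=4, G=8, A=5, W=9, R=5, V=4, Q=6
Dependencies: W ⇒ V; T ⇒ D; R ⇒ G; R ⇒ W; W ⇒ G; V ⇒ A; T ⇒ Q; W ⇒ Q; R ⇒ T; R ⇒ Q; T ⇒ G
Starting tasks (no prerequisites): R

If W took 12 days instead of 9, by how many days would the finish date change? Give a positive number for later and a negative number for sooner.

3

Critical path before the change: R→W→V→A = 5+9+4+5 = 23 giving 23 days.
Since W is critical, the +3 change carries straight to that chain (now 26 days).
The critical path is still R→W→V→A; finish is now 26 days.
Change in finish: 26 − 23 = +3 days.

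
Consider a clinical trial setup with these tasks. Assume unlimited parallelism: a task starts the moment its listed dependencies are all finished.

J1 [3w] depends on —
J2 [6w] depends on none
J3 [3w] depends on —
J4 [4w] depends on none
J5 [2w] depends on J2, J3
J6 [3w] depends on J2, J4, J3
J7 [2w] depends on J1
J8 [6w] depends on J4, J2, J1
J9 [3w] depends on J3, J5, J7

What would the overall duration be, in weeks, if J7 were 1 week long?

12

Critical path before the change: J2→J8 = 6+6 = 12 giving 12 weeks.
The longest path through J7 is only 8 weeks, so J7 has float 4.
The critical path is still J2→J8; finish is now 12 weeks.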